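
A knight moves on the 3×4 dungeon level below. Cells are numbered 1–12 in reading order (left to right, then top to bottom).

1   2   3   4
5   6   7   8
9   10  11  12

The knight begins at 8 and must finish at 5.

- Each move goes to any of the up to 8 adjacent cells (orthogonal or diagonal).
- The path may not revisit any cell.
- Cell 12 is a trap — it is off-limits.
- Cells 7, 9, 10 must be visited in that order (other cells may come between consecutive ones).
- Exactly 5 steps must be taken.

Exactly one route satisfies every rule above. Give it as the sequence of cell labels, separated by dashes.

8 - 7 - 6 - 9 - 10 - 5

The waypoints must appear in the order 7, 9, 10, with no cell reused.
Route from 8: left 2 to 6, down-left 1 to 9, right 1 to 10, up-left 1 to 5 — 5 moves in all.
Check: order respected (7 at step 1, 9 at step 3, 10 at step 4); 5 moves as required.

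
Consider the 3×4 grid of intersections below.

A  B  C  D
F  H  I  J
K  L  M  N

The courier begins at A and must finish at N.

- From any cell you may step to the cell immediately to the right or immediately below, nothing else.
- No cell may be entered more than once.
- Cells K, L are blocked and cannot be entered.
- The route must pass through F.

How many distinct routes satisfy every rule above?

A right/down-only route from A to N makes exactly 2 down-moves and 3 right-moves in some order.
With no other constraints that would be C(5,2) = 10 routes.
Split at F and multiply the segment counts (each segment already excludes blocked cells): A→F: 1; F→N: 2; product = 2.
That gives 2 routes.

2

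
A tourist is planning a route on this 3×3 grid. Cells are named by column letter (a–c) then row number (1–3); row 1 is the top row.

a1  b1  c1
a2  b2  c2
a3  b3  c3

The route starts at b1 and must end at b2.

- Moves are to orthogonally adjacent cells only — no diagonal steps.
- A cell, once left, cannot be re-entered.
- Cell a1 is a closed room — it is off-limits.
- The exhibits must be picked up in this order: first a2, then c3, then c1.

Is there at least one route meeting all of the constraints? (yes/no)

Ignoring the required order, 1 revisit-free route from b1 to b2 passes through all of a2, c3, and c1; the waypoint orders that occur are c1 → c3 → a2 (1) — never a2 → c3 → c1.

no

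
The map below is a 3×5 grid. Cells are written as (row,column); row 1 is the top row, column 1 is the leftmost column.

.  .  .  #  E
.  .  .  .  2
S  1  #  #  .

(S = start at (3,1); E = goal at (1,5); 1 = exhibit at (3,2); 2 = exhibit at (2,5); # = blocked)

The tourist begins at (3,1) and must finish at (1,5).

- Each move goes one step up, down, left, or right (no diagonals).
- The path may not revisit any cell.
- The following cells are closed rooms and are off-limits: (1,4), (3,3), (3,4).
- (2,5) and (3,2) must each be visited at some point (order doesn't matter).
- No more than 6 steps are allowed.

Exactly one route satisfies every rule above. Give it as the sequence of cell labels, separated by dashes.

(3,1) - (3,2) - (2,2) - (2,3) - (2,4) - (2,5) - (1,5)

Any route must reach (2,5) and (3,2) and still end at (1,5) within 6 moves, so the order of the required stops is forced.
Route from (3,1): right to (3,2), up to (2,2), 3× right (reaching (2,5)), up to (1,5) — 6 moves in all.
Check: all required cells visited; 6 ≤ 6 moves.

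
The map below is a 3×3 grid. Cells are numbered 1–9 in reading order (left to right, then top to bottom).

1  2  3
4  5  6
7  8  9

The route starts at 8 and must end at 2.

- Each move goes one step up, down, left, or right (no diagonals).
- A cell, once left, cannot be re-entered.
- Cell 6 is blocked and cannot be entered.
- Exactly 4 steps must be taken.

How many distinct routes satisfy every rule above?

Need simple routes of exactly 4 moves from 8 to 2 (Manhattan distance 2, so 1 moves are spent on a detour and 1 undoing it).
Enumerating: 8 5 4 1 2 | 8 7 4 1 2 | 8 7 4 5 2.
That gives 3 routes.

3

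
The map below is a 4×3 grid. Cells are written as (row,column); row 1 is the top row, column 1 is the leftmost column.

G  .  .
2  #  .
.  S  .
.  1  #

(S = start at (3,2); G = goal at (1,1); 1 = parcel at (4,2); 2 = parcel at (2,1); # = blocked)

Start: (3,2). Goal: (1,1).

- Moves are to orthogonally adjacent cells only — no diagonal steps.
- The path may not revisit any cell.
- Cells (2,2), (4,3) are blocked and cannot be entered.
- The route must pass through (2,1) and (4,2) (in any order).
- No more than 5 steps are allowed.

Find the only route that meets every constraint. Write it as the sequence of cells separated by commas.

Any route must reach (2,1) and (4,2) and still end at (1,1) within 5 moves, so the order of the required stops is forced.
Route from (3,2): down to (4,2), left to (4,1), 3× up (reaching (1,1)) — 5 moves in all.
Check: all required cells visited; 5 ≤ 5 moves.

(3,2), (4,2), (4,1), (3,1), (2,1), (1,1)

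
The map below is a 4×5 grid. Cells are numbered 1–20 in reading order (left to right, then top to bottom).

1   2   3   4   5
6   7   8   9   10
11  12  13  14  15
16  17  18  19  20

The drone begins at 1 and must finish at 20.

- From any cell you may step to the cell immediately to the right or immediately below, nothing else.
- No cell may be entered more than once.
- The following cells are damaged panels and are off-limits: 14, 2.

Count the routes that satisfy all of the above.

7

A right/down-only route from 1 to 20 makes exactly 3 down-moves and 4 right-moves in some order.
With no other constraints that would be C(7,3) = 35 routes.
Subtract routes through each blocked cell (inclusion–exclusion for overlaps): − through 2: 20 − through 14: 20 + through 2&14: 12 → 7.
That gives 7 routes.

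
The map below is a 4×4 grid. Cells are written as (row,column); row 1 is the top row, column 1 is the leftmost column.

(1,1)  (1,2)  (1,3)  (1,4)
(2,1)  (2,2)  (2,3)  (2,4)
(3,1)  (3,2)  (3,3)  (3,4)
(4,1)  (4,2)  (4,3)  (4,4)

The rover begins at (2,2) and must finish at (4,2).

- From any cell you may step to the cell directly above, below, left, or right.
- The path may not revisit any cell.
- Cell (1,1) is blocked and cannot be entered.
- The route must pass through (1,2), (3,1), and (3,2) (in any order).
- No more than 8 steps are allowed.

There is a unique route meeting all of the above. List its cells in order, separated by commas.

The 8-move cap with required stops at (1,2), (3,1), (3,2) leaves no slack for detours.
Route from (2,2): up to (1,2), right to (1,3), 2× down (reaching (3,3)), 2× left (reaching (3,1)), down to (4,1), right to (4,2) — 8 moves in all.
Check: all required cells visited; 8 ≤ 8 moves.

(2,2), (1,2), (1,3), (2,3), (3,3), (3,2), (3,1), (4,1), (4,2)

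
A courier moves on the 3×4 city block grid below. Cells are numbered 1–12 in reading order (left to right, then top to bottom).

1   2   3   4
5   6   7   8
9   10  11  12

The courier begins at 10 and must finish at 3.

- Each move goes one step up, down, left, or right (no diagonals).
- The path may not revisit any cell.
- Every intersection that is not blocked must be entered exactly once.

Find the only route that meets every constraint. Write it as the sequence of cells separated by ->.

10 -> 9 -> 5 -> 1 -> 2 -> 6 -> 7 -> 11 -> 12 -> 8 -> 4 -> 3

Need to visit all 12 open cells exactly once, starting at 10 and ending at 3.
Cell 12 has only two open neighbours (8 and 11), so the path must pass straight through it: one of those is the cell it's entered from and the other is where it exits.
Route from 10: left 1 to 9, up 2 to 1, right 1 to 2, down 1 to 6, right 1 to 7, down 1 to 11, right 1 to 12, up 2 to 4, left 1 to 3 — 11 moves in all.
Check: all 12 open cells covered.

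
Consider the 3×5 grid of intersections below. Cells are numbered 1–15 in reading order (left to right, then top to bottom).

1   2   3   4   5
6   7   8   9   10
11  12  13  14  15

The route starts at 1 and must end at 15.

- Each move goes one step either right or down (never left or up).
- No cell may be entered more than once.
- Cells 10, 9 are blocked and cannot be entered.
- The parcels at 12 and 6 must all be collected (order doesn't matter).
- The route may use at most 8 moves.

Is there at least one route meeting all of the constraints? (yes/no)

yes

One route that works: 1 → 6 → 11 → 12 → 13 → 14 → 15.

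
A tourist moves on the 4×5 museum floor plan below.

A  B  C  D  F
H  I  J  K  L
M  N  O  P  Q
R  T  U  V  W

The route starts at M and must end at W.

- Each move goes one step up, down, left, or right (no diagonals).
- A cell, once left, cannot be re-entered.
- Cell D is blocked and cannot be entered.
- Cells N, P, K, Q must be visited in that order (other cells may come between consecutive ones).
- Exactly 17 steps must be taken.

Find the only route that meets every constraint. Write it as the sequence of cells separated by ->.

M -> R -> T -> N -> I -> H -> A -> B -> C -> J -> O -> U -> V -> P -> K -> L -> Q -> W

The waypoints must appear in the order N, P, K, Q, with no cell reused.
Route from M: down 1 to R, right 1 to T, up 2 to I, left 1 to H, up 1 to A, right 2 to C, down 3 to U, right 1 to V, up 2 to K, right 1 to L, down 2 to W — 17 moves in all.
Check: order respected (N at step 3, P at step 13, K at step 14, Q at step 16); 17 moves as required.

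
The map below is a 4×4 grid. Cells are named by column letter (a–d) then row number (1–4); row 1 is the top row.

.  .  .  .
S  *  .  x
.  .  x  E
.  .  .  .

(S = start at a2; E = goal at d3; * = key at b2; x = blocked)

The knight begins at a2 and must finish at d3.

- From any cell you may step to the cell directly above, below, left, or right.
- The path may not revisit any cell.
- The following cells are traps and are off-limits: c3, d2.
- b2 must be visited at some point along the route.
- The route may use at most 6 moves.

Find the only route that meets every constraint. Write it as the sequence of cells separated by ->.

The budget equals the shortest possible length, so every move has to be on a shortest route through the required cells.
Route from a2: right to b2, 2× down (reaching b4), 2× right (reaching d4), up to d3 — 6 moves in all.
Check: all required cells visited; 6 ≤ 6 moves.

a2 -> b2 -> b3 -> b4 -> c4 -> d4 -> d3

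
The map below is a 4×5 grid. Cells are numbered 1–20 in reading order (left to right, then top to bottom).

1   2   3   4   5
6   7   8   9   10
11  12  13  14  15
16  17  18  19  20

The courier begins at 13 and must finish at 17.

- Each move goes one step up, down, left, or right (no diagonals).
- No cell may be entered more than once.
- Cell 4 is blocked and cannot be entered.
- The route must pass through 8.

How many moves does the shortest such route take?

Any route passes through 8 somewhere between 13 and 17. Summing Manhattan distances along the two legs (13 → 8 → 17) gives a lower bound of 1 + 3 = 4 moves.
A route of 4 moves achieves this: 13 → 8 → 7 → 12 → 17.
Since 4 matches the lower bound, it is optimal.

4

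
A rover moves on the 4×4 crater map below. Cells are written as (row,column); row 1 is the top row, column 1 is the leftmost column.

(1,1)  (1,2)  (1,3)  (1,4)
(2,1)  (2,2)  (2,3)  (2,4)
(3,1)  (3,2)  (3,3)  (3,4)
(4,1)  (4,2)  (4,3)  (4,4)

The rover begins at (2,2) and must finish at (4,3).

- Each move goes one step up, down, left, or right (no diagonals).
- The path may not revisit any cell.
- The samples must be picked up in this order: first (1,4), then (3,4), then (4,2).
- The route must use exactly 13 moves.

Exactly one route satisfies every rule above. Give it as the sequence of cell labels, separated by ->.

(2,2) -> (2,1) -> (1,1) -> (1,2) -> (1,3) -> (1,4) -> (2,4) -> (3,4) -> (3,3) -> (3,2) -> (3,1) -> (4,1) -> (4,2) -> (4,3)

The waypoints must appear in the order (1,4), (3,4), (4,2), with no cell reused.
Route from (2,2): left to (2,1), up to (1,1), 3× right (reaching (1,4)), 2× down (reaching (3,4)), 3× left (reaching (3,1)), down to (4,1), 2× right (reaching (4,3)) — 13 moves in all.
Check: order respected ((1,4) at step 5, (3,4) at step 7, (4,2) at step 12); 13 moves as required.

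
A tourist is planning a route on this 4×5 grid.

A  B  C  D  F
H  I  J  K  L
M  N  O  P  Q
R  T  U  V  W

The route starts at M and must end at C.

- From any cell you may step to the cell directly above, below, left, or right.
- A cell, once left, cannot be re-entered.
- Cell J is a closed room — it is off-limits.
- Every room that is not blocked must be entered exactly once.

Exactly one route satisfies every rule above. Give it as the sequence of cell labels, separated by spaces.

Need to visit all 19 open cells exactly once, starting at M and ending at C.
Cell A has only two open neighbours (H and B), so the path must pass straight through it: one of those is the cell it's entered from and the other is where it exits.
Route from M: down 1 to R, right 4 to W, up 3 to F, left 1 to D, down 2 to P, left 2 to N, up 1 to I, left 1 to H, up 1 to A, right 2 to C — 18 moves in all.
Check: all 19 open cells covered.

M R T U V W Q L F D K P O N I H A B C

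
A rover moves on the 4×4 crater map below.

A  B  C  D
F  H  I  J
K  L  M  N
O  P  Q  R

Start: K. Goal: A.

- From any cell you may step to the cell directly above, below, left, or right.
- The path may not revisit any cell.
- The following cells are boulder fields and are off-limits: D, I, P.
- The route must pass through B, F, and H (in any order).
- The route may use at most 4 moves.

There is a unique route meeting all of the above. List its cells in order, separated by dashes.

The 4-move cap with required stops at B, F, H leaves no slack for detours.
Route from K: up 1 to F, right 1 to H, up 1 to B, left 1 to A — 4 moves in all.
Check: all required cells visited; 4 ≤ 4 moves.

K - F - H - B - A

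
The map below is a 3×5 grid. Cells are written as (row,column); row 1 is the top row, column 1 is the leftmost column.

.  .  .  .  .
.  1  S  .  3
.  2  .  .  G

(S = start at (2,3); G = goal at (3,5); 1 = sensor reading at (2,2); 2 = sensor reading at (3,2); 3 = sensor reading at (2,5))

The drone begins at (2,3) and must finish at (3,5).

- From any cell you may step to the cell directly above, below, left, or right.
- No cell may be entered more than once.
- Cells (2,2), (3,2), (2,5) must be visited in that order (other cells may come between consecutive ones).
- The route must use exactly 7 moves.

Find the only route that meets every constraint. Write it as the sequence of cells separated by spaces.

(2,3) (2,2) (3,2) (3,3) (3,4) (2,4) (2,5) (3,5)

The waypoints must appear in the order (2,2), (3,2), (2,5), with no cell reused.
Route from (2,3): left to (2,2), down to (3,2), 2× right (reaching (3,4)), up to (2,4), right to (2,5), down to (3,5) — 7 moves in all.
Check: order respected (1 at step 1, 2 at step 2, 3 at step 6); 7 moves as required.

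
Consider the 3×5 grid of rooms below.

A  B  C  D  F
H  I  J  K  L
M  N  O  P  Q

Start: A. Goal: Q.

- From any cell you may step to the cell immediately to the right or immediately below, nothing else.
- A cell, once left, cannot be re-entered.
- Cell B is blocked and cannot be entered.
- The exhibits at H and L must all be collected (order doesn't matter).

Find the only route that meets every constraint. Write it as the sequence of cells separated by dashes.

Moves only go right or down, so the column and row indices never decrease.
Route from A: down to H, 4× right (reaching L), down to Q — 6 moves in all.
Check: all required cells visited.

A - H - I - J - K - L - Q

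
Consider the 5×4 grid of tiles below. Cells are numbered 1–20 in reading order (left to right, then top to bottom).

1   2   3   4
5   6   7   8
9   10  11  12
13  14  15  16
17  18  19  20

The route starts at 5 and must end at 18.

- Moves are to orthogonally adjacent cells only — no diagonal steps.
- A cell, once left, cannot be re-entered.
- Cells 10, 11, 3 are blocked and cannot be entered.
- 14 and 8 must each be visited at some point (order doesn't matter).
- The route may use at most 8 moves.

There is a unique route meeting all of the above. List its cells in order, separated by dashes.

5 - 6 - 7 - 8 - 12 - 16 - 15 - 14 - 18

The 8-move cap with required stops at 14, 8 leaves no slack for detours.
Route from 5: 3× right (reaching 8), 2× down (reaching 16), 2× left (reaching 14), down to 18 — 8 moves in all.
Check: all required cells visited; 8 ≤ 8 moves.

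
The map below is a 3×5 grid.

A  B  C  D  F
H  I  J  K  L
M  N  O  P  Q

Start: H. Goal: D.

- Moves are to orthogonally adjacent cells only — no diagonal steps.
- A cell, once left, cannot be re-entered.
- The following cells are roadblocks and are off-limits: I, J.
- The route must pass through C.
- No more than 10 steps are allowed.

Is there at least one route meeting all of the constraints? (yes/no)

One route that works: H → A → B → C → D.

yes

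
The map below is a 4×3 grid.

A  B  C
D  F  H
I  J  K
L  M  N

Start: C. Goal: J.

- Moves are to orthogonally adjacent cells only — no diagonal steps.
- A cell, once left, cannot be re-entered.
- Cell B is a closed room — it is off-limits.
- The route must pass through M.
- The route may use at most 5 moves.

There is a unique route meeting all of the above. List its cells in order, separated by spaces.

C H K N M J

The 5-move cap with required stops at M leaves no slack for detours.
Route from C: 3× down (reaching N), left to M, up to J — 5 moves in all.
Check: all required cells visited; 5 ≤ 5 moves.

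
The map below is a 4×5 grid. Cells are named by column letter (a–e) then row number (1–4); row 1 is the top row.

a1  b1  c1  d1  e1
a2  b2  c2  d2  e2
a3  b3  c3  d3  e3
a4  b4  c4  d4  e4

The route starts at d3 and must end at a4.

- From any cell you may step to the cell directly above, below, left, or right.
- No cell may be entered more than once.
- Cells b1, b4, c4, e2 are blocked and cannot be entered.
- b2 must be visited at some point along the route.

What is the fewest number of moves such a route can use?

6

Any route passes through b2 somewhere between d3 and a4. Summing Manhattan distances along the two legs (d3 → b2 → a4) gives a lower bound of 3 + 3 = 6 moves.
A route of 6 moves achieves this: d3 → d2 → c2 → b2 → b3 → a3 → a4.
Since 6 matches the lower bound, it is optimal.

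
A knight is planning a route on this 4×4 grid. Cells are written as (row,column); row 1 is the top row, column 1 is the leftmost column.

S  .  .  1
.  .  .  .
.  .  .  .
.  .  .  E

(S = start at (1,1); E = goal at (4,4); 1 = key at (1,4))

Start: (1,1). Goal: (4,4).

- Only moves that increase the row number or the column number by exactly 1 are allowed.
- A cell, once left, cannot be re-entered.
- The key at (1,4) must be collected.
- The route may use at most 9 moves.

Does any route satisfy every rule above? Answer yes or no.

yes

One route that works: (1,1) → (1,2) → (1,3) → (1,4) → (2,4) → (3,4) → (4,4).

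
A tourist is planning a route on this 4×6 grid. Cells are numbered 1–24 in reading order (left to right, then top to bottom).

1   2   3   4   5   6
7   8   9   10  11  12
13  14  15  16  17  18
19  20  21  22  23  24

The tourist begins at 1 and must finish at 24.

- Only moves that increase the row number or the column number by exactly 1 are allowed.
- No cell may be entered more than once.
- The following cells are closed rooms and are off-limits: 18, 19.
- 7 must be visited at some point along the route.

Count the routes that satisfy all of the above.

14

A right/down-only route from 1 to 24 makes exactly 3 down-moves and 5 right-moves in some order.
With no other constraints that would be C(8,3) = 56 routes.
Split at 7 and multiply the segment counts (each segment already excludes blocked cells): 1→7: 1; 7→24: 14; product = 14.
That gives 14 routes.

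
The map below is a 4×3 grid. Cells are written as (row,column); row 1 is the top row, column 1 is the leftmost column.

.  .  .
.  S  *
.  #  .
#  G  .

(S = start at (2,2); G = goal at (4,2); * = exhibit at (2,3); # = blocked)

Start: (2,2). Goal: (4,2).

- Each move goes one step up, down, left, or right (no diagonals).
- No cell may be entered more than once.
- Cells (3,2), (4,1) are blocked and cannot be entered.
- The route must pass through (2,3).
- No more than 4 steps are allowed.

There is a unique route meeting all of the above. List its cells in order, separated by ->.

The budget equals the shortest possible length, so every move has to be on a shortest route through the required cells.
Route from (2,2): right 1 to (2,3), down 2 to (4,3), left 1 to (4,2) — 4 moves in all.
Check: all required cells visited; 4 ≤ 4 moves.

(2,2) -> (2,3) -> (3,3) -> (4,3) -> (4,2)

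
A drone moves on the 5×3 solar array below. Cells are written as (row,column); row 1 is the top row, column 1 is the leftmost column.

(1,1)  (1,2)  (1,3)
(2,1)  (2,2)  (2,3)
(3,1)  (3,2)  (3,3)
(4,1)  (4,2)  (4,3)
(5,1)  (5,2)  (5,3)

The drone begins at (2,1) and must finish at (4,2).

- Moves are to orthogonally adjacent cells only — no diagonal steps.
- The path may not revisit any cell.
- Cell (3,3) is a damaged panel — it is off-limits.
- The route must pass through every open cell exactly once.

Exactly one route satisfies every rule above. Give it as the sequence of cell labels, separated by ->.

(2,1) -> (1,1) -> (1,2) -> (1,3) -> (2,3) -> (2,2) -> (3,2) -> (3,1) -> (4,1) -> (5,1) -> (5,2) -> (5,3) -> (4,3) -> (4,2)

Need to visit all 14 open cells exactly once, starting at (2,1) and ending at (4,2).
Route from (2,1): up 1 to (1,1), right 2 to (1,3), down 1 to (2,3), left 1 to (2,2), down 1 to (3,2), left 1 to (3,1), down 2 to (5,1), right 2 to (5,3), up 1 to (4,3), left 1 to (4,2) — 13 moves in all.
Check: all 14 open cells covered.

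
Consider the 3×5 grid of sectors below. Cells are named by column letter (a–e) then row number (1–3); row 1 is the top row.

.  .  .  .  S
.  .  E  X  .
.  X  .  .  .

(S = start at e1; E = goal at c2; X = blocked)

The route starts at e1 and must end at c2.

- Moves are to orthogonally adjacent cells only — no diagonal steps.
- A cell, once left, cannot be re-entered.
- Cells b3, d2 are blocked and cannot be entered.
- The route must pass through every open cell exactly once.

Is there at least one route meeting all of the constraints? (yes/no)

Cell a3 has only one open neighbour but is neither the start nor the goal, so a Hamiltonian route would have to both enter and leave it through the same neighbour — impossible without revisiting.

no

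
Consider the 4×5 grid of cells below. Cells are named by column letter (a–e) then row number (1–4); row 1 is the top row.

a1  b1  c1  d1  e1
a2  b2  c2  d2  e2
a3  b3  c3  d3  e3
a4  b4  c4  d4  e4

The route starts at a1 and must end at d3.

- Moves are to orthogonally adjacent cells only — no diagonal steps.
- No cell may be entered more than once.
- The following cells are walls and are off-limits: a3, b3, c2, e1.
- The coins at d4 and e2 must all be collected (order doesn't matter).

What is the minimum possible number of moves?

9

Any route passes through d4 and e2 in some order between a1 and d3. Summing Manhattan distances along each leg and taking the cheapest ordering (a1 → e2 → d4 → d3) gives a lower bound of 5 + 3 + 1 = 9 moves.
A route of 9 moves achieves this: a1 → b1 → c1 → d1 → d2 → e2 → e3 → e4 → d4 → d3.
Since 9 matches the lower bound, it is optimal.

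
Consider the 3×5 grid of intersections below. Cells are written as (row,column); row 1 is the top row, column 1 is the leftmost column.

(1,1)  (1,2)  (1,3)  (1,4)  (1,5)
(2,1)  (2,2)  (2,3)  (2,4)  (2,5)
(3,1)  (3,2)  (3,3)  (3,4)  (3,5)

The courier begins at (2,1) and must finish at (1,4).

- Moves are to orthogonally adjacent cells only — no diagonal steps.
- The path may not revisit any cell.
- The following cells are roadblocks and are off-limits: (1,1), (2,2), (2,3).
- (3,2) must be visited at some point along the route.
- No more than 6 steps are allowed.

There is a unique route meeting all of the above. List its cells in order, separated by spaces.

(2,1) (3,1) (3,2) (3,3) (3,4) (2,4) (1,4)

The budget equals the shortest possible length, so every move has to be on a shortest route through the required cells.
Route from (2,1): down to (3,1), 3× right (reaching (3,4)), 2× up (reaching (1,4)) — 6 moves in all.
Check: all required cells visited; 6 ≤ 6 moves.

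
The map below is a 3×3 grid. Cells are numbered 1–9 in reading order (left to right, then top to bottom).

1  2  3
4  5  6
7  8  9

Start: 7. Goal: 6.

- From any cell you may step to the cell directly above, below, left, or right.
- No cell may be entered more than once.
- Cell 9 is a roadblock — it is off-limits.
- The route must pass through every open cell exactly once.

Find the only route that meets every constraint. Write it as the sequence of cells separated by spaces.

Need to visit all 8 open cells exactly once, starting at 7 and ending at 6.
Cell 8 has only two open neighbours (5 and 7), so the path must pass straight through it: one of those is the cell it's entered from and the other is where it exits.
Route from 7: right 1 to 8, up 1 to 5, left 1 to 4, up 1 to 1, right 2 to 3, down 1 to 6 — 7 moves in all.
Check: all 8 open cells covered.

7 8 5 4 1 2 3 6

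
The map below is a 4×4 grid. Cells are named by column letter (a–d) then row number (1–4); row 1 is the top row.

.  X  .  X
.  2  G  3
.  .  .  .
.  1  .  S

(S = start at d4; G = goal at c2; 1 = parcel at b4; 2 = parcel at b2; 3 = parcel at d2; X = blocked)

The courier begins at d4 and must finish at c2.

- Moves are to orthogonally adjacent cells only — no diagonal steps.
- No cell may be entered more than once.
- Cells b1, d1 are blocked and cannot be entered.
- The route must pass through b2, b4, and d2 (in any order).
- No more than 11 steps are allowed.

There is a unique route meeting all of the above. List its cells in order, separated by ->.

Any route must reach b2, b4, and d2 and still end at c2 within 11 moves, so the order of the required stops is forced.
Route from d4: left 3 to a4, up 2 to a2, right 1 to b2, down 1 to b3, right 2 to d3, up 1 to d2, left 1 to c2 — 11 moves in all.
Check: all required cells visited; 11 ≤ 11 moves.

d4 -> c4 -> b4 -> a4 -> a3 -> a2 -> b2 -> b3 -> c3 -> d3 -> d2 -> c2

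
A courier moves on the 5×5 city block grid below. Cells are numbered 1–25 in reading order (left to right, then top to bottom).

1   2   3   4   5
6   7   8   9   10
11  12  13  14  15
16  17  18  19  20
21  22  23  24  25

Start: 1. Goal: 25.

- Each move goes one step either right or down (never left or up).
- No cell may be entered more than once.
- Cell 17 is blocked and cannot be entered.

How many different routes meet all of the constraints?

A right/down-only route from 1 to 25 makes exactly 4 down-moves and 4 right-moves in some order.
With no other constraints that would be C(8,4) = 70 routes.
Subtract routes through each blocked cell (inclusion–exclusion for overlaps): − through 17: 16 → 54.
That gives 54 routes.

54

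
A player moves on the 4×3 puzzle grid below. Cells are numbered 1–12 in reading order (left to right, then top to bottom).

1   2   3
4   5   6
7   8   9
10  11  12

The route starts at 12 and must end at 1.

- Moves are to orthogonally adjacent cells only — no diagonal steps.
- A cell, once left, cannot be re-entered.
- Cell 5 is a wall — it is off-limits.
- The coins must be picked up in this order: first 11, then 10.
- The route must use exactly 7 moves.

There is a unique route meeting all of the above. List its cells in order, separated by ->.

12 -> 9 -> 8 -> 11 -> 10 -> 7 -> 4 -> 1

The waypoints must appear in the order 11, 10, with no cell reused.
Route from 12: up 1 to 9, left 1 to 8, down 1 to 11, left 1 to 10, up 3 to 1 — 7 moves in all.
Check: order respected (11 at step 3, 10 at step 4); 7 moves as required.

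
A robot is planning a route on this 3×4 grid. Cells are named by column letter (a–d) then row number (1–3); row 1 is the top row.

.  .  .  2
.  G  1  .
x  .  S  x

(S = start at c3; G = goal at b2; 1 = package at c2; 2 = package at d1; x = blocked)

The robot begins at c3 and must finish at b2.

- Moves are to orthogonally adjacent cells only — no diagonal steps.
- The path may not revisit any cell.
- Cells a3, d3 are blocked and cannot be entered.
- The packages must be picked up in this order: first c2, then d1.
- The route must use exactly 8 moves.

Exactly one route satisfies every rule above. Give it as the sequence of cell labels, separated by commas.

The waypoints must appear in the order c2, d1, with no cell reused.
Route from c3: up to c2, right to d2, up to d1, 3× left (reaching a1), down to a2, right to b2 — 8 moves in all.
Check: order respected (1 at step 1, 2 at step 3); 8 moves as required.

c3, c2, d2, d1, c1, b1, a1, a2, b2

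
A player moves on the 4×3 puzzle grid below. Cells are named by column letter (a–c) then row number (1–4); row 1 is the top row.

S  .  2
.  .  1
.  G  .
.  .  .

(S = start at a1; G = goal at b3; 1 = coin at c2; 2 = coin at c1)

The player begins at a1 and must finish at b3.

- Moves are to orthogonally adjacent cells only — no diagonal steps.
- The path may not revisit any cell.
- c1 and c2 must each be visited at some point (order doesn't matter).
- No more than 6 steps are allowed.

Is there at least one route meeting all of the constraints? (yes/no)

yes

One route that works: a1 → b1 → c1 → c2 → c3 → b3.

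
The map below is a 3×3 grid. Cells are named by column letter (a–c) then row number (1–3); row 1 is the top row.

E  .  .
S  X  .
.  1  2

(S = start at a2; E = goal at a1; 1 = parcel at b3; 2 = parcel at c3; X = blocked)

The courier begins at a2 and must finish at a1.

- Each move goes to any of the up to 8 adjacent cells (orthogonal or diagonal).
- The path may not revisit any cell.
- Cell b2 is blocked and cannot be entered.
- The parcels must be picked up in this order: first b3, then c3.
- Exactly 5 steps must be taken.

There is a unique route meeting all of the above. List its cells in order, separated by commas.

The waypoints must appear in the order b3, c3, with no cell reused.
Route from a2: down-right to b3, right to c3, up to c2, up-left to b1, left to a1 — 5 moves in all.
Check: order respected (1 at step 1, 2 at step 2); 5 moves as required.

a2, b3, c3, c2, b1, a1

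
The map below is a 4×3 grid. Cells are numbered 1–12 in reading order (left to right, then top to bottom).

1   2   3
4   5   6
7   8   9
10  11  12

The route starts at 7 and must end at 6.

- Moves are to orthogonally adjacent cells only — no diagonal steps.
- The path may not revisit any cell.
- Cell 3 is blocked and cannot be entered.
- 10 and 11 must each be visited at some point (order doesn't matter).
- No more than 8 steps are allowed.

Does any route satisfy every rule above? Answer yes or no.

yes

One route that works: 7 → 10 → 11 → 8 → 5 → 6.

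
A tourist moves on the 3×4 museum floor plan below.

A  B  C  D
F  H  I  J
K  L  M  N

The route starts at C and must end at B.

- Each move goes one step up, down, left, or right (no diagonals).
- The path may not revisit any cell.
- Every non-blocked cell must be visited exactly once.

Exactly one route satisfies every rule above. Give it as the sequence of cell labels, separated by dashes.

Need to visit all 12 open cells exactly once, starting at C and ending at B.
Cell N has only two open neighbours (J and M), so the path must pass straight through it: one of those is the cell it's entered from and the other is where it exits.
Route from C: right 1 to D, down 2 to N, left 1 to M, up 1 to I, left 1 to H, down 1 to L, left 1 to K, up 2 to A, right 1 to B — 11 moves in all.
Check: all 12 open cells covered.

C - D - J - N - M - I - H - L - K - F - A - B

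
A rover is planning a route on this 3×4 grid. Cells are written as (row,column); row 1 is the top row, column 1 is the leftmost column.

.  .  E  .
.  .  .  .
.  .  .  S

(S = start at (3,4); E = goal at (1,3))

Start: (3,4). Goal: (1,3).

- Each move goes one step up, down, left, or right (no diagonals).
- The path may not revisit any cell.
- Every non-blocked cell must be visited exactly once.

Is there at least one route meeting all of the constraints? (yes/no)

One route that works: (3,4) → (3,3) → (3,2) → (3,1) → (2,1) → (1,1) → (1,2) → (2,2) → (2,3) → (2,4) → (1,4) → (1,3).

yes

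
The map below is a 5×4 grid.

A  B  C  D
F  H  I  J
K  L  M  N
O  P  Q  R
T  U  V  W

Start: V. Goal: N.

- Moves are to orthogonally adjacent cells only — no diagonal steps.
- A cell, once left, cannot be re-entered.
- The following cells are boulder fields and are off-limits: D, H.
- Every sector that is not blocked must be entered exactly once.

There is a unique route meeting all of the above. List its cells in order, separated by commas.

V, W, R, Q, M, L, P, U, T, O, K, F, A, B, C, I, J, N

Need to visit all 18 open cells exactly once, starting at V and ending at N.
Cell F has only two open neighbours (A and K), so the path must pass straight through it: one of those is the cell it's entered from and the other is where it exits.
Route from V: right 1 to W, up 1 to R, left 1 to Q, up 1 to M, left 1 to L, down 2 to U, left 1 to T, up 4 to A, right 2 to C, down 1 to I, right 1 to J, down 1 to N — 17 moves in all.
Check: all 18 open cells covered.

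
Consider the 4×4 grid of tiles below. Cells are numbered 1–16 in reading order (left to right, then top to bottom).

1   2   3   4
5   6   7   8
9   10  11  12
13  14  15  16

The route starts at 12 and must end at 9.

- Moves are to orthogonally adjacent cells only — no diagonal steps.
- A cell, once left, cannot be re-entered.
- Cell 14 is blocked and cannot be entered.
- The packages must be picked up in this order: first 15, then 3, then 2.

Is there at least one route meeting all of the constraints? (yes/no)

yes

One route that works: 12 → 16 → 15 → 11 → 7 → 3 → 2 → 6 → 10 → 9.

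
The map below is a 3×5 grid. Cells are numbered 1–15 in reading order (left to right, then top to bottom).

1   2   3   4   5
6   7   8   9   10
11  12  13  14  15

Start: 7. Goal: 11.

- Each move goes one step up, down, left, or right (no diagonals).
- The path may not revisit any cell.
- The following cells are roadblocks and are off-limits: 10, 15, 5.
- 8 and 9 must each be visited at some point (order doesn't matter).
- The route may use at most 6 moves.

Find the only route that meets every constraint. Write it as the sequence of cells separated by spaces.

7 8 9 14 13 12 11

Any route must reach 8 and 9 and still end at 11 within 6 moves, so the order of the required stops is forced.
Route from 7: right 2 to 9, down 1 to 14, left 3 to 11 — 6 moves in all.
Check: all required cells visited; 6 ≤ 6 moves.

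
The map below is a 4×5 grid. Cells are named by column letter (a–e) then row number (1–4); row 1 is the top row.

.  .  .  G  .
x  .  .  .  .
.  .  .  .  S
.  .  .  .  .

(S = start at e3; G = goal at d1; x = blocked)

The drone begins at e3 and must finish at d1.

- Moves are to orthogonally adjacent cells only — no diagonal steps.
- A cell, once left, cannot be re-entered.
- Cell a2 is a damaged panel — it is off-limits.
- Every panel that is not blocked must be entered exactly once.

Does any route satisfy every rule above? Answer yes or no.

no

Cell a1 has only one open neighbour but is neither the start nor the goal, so a Hamiltonian route would have to both enter and leave it through the same neighbour — impossible without revisiting.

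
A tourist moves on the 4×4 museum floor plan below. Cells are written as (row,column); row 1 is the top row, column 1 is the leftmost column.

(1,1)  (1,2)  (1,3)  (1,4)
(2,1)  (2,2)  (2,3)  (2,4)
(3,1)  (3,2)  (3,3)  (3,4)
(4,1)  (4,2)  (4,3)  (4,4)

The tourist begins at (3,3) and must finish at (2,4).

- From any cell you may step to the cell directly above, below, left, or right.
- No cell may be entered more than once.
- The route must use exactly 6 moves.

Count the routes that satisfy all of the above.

7

Need simple routes of exactly 6 moves from (3,3) to (2,4) (Manhattan distance 2, so 2 moves are spent on a detour and 2 undoing it).
Enumerating: (3,3) (2,3) (2,2) (1,2) (1,3) (1,4) (2,4) | (3,3) (4,3) (4,2) (3,2) (2,2) (2,3) (2,4) | (3,3) (3,2) (2,2) (1,2) (1,3) (2,3) (2,4) | (3,3) (3,2) (2,2) (1,2) (1,3) (1,4) (2,4) | (3,3) (3,2) (2,2) (2,3) (1,3) (1,4) (2,4) | (3,3) (3,2) (4,2) (4,3) (4,4) (3,4) (2,4) | (3,3) (3,2) (3,1) (2,1) (2,2) (2,3) (2,4).
That gives 7 routes.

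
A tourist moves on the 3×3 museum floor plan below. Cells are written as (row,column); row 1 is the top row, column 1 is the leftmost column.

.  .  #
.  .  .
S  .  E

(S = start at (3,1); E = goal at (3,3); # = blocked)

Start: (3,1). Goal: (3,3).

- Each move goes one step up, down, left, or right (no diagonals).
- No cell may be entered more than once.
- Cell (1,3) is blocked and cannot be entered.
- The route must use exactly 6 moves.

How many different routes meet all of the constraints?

Need simple routes of exactly 6 moves from (3,1) to (3,3) (Manhattan distance 2, so 2 moves are spent on a detour and 2 undoing it).
Enumerating: (3,1) (2,1) (1,1) (1,2) (2,2) (3,2) (3,3) | (3,1) (2,1) (1,1) (1,2) (2,2) (2,3) (3,3).
That gives 2 routes.

2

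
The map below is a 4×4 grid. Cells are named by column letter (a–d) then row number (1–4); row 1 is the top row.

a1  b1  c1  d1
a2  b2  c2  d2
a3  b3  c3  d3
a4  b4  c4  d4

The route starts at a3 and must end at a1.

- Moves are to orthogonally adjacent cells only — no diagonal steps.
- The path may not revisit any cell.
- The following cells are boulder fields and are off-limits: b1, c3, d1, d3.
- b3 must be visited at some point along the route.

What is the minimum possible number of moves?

Any route passes through b3 somewhere between a3 and a1. Summing Manhattan distances along the two legs (a3 → b3 → a1) gives a lower bound of 1 + 3 = 4 moves.
A route of 4 moves achieves this: a3 → b3 → b2 → a2 → a1.
Since 4 matches the lower bound, it is optimal.

4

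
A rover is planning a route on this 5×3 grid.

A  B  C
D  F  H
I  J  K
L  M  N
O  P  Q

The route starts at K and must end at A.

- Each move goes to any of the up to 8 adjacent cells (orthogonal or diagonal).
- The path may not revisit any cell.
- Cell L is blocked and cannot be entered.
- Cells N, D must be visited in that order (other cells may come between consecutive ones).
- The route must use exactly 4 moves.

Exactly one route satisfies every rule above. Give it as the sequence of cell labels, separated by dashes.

The waypoints must appear in the order N, D, with no cell reused.
Route from K: down to N, 2× up-left (reaching D), up to A — 4 moves in all.
Check: order respected (N at step 1, D at step 3); 4 moves as required.

K - N - J - D - A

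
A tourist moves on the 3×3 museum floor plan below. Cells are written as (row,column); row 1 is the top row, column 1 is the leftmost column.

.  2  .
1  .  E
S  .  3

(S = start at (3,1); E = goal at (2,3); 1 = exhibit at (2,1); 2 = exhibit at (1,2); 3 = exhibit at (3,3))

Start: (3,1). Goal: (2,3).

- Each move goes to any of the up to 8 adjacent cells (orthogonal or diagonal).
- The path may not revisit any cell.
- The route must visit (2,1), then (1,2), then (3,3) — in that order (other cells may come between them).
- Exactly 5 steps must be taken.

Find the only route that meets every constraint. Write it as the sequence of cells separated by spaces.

The waypoints must appear in the order (2,1), (1,2), (3,3), with no cell reused.
Route from (3,1): up 1 to (2,1), up-right 1 to (1,2), down 1 to (2,2), down-right 1 to (3,3), up 1 to (2,3) — 5 moves in all.
Check: order respected (1 at step 1, 2 at step 2, 3 at step 4); 5 moves as required.

(3,1) (2,1) (1,2) (2,2) (3,3) (2,3)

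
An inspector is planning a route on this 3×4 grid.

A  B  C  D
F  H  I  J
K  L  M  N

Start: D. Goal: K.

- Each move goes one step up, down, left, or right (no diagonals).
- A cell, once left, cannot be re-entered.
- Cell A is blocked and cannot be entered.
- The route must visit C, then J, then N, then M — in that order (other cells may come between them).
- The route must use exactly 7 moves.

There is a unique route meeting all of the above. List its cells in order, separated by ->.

The waypoints must appear in the order C, J, N, M, with no cell reused.
Route from D: left 1 to C, down 1 to I, right 1 to J, down 1 to N, left 3 to K — 7 moves in all.
Check: order respected (C at step 1, J at step 3, N at step 4, M at step 5); 7 moves as required.

D -> C -> I -> J -> N -> M -> L -> K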